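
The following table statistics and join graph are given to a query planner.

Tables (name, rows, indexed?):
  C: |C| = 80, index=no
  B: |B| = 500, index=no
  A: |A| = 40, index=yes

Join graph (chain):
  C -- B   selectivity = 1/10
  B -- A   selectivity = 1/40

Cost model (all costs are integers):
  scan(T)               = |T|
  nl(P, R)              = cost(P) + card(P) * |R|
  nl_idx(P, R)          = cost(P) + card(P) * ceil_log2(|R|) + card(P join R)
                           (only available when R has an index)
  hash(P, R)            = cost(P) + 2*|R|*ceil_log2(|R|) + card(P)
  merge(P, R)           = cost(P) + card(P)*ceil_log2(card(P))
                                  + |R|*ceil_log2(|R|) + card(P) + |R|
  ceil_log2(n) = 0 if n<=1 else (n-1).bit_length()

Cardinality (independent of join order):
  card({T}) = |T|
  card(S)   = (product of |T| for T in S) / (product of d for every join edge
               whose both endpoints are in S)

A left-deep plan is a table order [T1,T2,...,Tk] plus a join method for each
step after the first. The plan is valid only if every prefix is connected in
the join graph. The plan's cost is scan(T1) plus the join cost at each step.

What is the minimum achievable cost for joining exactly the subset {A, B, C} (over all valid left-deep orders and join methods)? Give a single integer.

Selinger DP over subsets of {A,B,C}:
  {C}: scan cost=80, card=80
  {B}: scan cost=500, card=500
  {A}: scan cost=40, card=40
  {BC}: card=4000; try (C,hash)→2120, (B,merge)→5720, (C,merge)→6140, (B,hash)→9160, (B,nl)→40080, (C,nl)→40500; best=2120 via (C,hash)
  {AB}: card=500; try (A,hash)→1480, (A,nl_idx)→4000, (B,merge)→5320, (A,merge)→5780, (B,hash)→9080, (B,nl)→20040 …(+1); best=1480 via (A,hash)
  {ABC}: card=4000; try (C,hash)→3100, (A,hash)→6600, (C,merge)→7120, (A,nl_idx)→30120, (C,nl)→41480, (A,merge)→54400 …(+1); best=3100 via (C,hash)

3100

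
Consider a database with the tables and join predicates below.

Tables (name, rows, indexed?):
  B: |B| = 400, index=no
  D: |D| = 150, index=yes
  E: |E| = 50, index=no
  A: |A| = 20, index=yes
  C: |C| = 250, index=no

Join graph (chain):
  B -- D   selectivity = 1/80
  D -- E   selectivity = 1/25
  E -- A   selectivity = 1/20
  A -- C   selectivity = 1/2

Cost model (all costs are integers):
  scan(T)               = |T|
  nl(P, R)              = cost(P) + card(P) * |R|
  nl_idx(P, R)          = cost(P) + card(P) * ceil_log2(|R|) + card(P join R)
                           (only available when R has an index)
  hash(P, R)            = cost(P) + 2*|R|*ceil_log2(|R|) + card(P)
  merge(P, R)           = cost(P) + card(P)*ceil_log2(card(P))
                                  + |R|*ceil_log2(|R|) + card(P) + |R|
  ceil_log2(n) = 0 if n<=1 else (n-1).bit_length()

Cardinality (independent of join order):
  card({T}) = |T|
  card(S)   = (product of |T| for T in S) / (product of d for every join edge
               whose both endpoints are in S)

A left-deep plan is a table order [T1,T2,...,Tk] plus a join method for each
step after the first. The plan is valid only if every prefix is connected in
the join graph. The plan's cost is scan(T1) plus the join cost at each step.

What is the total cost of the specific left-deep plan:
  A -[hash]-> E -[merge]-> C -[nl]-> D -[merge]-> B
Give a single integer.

step 1: scan A: cost=20, card=20
step 2: join E via hash
    card(P join E) = 20*50/(20) = 50
    cost = 20 + 2*50*6 + 20 = 640
step 3: join C via merge
    card(P join C) = 50*250/(2) = 6250
    cost = 640 + 50*6 + 250*8 + 50 + 250 = 3240
step 4: join D via nl
    card(P join D) = 6250*150/(25) = 37500
    cost = 3240 + 6250*150 = 940740
step 5: join B via merge
    card(P join B) = 37500*400/(80) = 187500
    cost = 940740 + 37500*16 + 400*9 + 37500 + 400 = 1582240

1582240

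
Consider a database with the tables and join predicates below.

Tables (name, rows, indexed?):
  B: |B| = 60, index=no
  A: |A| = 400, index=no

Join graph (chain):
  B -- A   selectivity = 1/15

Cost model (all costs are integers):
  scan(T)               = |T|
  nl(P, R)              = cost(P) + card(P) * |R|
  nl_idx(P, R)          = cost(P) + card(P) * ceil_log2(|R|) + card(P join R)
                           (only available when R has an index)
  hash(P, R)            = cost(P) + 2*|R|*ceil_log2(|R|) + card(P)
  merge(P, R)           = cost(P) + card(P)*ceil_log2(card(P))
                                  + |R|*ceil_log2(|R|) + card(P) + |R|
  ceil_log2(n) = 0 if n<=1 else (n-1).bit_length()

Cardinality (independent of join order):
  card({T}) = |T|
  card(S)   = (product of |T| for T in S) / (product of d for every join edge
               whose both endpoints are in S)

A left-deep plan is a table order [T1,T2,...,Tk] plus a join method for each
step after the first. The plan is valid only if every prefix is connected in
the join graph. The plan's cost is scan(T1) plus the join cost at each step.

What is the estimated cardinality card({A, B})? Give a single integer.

1600

Tables in S: A(400), B(60)
Edges inside S: B-A(d=15)
numerator = 400 * 60 = 24000
denominator = 15 = 15
card(S) = 24000 / 15 = 1600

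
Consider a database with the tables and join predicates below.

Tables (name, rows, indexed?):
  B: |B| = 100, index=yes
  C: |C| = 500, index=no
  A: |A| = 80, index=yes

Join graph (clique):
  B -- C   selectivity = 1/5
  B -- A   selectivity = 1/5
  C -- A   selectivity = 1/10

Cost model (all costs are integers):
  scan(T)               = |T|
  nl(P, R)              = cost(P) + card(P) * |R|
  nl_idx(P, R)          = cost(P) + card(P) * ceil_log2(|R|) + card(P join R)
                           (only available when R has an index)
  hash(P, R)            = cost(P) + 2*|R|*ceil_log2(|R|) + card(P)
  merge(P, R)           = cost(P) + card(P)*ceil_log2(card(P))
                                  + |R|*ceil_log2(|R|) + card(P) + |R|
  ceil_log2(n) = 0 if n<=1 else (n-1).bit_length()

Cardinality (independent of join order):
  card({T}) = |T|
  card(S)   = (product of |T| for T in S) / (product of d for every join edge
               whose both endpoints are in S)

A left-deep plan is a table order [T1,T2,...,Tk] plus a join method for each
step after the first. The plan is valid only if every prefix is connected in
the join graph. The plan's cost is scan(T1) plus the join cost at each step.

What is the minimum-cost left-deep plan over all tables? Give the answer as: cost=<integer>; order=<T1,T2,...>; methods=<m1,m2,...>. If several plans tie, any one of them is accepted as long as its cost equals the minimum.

cost=7520; order=C,A,B; methods=hash,hash

Selinger DP (subsets sized 1..n):
  {B}: scan cost=100, card=100
  {C}: scan cost=500, card=500
  {A}: scan cost=80, card=80
  {BC}: card=10000; try (B,hash)→2400, (C,merge)→5900, (B,merge)→6300, (C,hash)→9200, (B,nl_idx)→14000, (C,nl)→50100 …(+1); best=2400 via (B,hash)
  {AB}: card=1600; try (A,hash)→1320, (B,merge)→1520, (A,merge)→1540, (B,hash)→1560, (B,nl_idx)→2240, (A,nl_idx)→2400 …(+2); best=1320 via (A,hash)
  {AC}: card=4000; try (A,hash)→2120, (C,merge)→5720, (A,merge)→6140, (A,nl_idx)→8000, (C,hash)→9160, (C,nl)→40080 …(+1); best=2120 via (A,hash)
  {ABC}: card=16000; try (B,hash)→7520, (C,hash)→11920, (A,hash)→13520, (C,merge)→25520, (B,nl_idx)→46120, (B,merge)→54920 …(+5); best=7520 via (B,hash)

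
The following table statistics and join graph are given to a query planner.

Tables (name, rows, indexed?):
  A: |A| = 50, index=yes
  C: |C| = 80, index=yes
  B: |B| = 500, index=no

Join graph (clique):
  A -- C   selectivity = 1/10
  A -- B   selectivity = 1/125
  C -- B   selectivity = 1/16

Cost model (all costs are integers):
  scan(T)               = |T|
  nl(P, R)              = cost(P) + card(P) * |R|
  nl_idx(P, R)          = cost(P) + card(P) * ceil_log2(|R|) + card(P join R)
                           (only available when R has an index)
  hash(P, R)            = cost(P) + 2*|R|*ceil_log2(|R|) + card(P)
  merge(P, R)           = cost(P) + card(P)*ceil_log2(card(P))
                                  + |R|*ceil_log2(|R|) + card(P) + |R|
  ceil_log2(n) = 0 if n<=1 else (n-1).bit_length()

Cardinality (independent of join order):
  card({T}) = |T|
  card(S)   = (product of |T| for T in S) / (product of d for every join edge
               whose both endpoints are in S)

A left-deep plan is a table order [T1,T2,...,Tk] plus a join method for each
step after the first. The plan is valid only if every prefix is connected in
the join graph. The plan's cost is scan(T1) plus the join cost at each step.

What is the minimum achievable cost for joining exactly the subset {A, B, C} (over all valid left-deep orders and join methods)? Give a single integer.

Selinger DP over subsets of {A,B,C}:
  {A}: scan cost=50, card=50
  {C}: scan cost=80, card=80
  {B}: scan cost=500, card=500
  {AC}: card=400; try (A,hash)→760, (C,nl_idx)→800, (A,nl_idx)→960, (C,merge)→1040, (A,merge)→1070, (C,hash)→1220 …(+2); best=760 via (A,hash)
  {AB}: card=200; try (A,hash)→1600, (A,nl_idx)→3700, (B,merge)→5400, (A,merge)→5850, (B,hash)→9100, (B,nl)→25050 …(+1); best=1600 via (A,hash)
  {BC}: card=2500; try (C,hash)→2120, (B,merge)→5720, (C,merge)→6140, (C,nl_idx)→6500, (B,hash)→9160, (B,nl)→40080 …(+1); best=2120 via (C,hash)
  {ABC}: card=100; try (C,hash)→2920, (C,nl_idx)→3100, (C,merge)→4040, (A,hash)→5220, (B,merge)→9760, (B,hash)→10160 …(+5); best=2920 via (C,hash)

2920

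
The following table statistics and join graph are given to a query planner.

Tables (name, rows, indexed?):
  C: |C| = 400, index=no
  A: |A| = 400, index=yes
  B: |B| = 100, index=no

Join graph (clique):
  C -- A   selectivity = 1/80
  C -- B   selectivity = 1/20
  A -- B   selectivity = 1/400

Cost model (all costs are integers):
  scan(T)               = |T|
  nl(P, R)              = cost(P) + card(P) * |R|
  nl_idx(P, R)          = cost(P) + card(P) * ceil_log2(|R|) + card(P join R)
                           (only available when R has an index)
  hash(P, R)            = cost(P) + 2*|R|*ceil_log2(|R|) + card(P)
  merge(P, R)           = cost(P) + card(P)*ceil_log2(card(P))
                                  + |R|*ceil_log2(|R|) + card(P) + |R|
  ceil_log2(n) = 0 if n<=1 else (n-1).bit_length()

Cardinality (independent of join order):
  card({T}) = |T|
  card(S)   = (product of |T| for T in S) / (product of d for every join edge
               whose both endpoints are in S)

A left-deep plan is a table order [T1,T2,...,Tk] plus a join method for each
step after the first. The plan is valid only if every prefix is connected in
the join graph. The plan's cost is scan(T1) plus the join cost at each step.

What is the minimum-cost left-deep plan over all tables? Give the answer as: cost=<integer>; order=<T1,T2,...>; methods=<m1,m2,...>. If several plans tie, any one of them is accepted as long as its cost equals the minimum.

cost=5900; order=B,A,C; methods=nl_idx,merge

Selinger DP (subsets sized 1..n):
  {C}: scan cost=400, card=400
  {A}: scan cost=400, card=400
  {B}: scan cost=100, card=100
  {AC}: card=2000; try (A,nl_idx)→6000, (C,hash)→8000, (A,hash)→8000, (C,merge)→8400, (A,merge)→8400, (C,nl)→160400 …(+1); best=6000 via (A,nl_idx)
  {BC}: card=2000; try (B,hash)→2200, (C,merge)→4900, (B,merge)→5200, (C,hash)→7400, (C,nl)→40100, (B,nl)→40400; best=2200 via (B,hash)
  {AB}: card=100; try (A,nl_idx)→1100, (B,hash)→2200, (A,merge)→4900, (B,merge)→5200, (A,hash)→7400, (A,nl)→40100 …(+1); best=1100 via (A,nl_idx)
  {ABC}: card=25; try (C,merge)→5900, (C,hash)→8400, (B,hash)→9400, (A,hash)→11400, (A,nl_idx)→20225, (A,merge)→30200 …(+4); best=5900 via (C,merge)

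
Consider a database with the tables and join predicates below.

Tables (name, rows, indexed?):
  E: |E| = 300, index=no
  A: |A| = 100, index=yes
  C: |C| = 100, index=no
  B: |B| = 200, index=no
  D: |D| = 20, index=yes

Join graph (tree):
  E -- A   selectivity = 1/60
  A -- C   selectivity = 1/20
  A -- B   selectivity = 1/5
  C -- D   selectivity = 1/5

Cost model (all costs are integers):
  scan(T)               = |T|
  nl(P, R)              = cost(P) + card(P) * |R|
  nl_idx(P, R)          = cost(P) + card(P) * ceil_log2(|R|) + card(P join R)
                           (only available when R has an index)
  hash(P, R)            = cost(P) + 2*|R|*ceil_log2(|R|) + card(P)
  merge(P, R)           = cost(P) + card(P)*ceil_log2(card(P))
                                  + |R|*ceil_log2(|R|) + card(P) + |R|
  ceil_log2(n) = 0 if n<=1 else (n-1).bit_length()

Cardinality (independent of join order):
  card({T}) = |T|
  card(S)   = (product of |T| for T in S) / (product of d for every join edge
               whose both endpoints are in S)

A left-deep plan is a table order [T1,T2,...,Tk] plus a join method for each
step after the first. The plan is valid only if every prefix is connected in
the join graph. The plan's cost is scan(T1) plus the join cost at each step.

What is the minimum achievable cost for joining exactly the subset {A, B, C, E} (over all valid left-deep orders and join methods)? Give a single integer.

Selinger DP over subsets of {A,B,C,E}:
  {E}: scan cost=300, card=300
  {A}: scan cost=100, card=100
  {C}: scan cost=100, card=100
  {B}: scan cost=200, card=200
  {AE}: card=500; try (A,hash)→2000, (A,nl_idx)→2900, (E,merge)→3900, (A,merge)→4100, (E,hash)→5600, (E,nl)→30100 …(+1); best=2000 via (A,hash)
  {AC}: card=500; try (A,nl_idx)→1300, (C,hash)→1600, (A,hash)→1600, (C,merge)→1700, (A,merge)→1700, (C,nl)→10100 …(+1); best=1300 via (A,nl_idx)
  {AB}: card=4000; try (A,hash)→1800, (B,merge)→2700, (A,merge)→2800, (B,hash)→3400, (A,nl_idx)→5600, (B,nl)→20100 …(+1); best=1800 via (A,hash)
  {ACE}: card=2500; try (C,hash)→3900, (E,hash)→7200, (C,merge)→7800, (E,merge)→9300, (C,nl)→52000, (E,nl)→151300; best=3900 via (C,hash)
  {ABE}: card=20000; try (B,hash)→5700, (B,merge)→8800, (E,hash)→11200, (E,merge)→56800, (B,nl)→102000, (E,nl)→1201800; best=5700 via (B,hash)
  {ABC}: card=20000; try (B,hash)→5000, (C,hash)→7200, (B,merge)→8100, (C,merge)→54600, (B,nl)→101300, (C,nl)→401800; best=5000 via (B,hash)
  {ABCE}: card=100000; try (B,hash)→9600, (C,hash)→27100, (E,hash)→30400, (B,merge)→38200, (C,merge)→326500, (E,merge)→328000 …(+3); best=9600 via (B,hash)

9600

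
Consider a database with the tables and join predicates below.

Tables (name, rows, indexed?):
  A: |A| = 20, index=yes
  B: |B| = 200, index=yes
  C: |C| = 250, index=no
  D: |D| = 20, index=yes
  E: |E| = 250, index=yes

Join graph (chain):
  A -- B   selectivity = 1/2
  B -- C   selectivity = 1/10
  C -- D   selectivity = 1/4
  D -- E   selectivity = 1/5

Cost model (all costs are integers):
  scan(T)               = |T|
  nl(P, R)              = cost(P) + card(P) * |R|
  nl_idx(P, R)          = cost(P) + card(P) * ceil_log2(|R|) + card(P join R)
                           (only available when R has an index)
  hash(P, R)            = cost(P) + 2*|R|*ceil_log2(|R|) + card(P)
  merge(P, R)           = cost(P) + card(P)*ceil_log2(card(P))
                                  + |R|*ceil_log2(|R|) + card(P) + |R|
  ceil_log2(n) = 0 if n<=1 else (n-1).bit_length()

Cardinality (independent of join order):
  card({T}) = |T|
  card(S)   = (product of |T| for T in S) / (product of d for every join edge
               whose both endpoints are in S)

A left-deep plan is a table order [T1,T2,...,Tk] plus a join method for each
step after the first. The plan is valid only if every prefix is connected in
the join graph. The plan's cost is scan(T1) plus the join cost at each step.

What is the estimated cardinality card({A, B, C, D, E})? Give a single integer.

Tables in S: A(20), B(200), C(250), D(20), E(250)
Edges inside S: A-B(d=2), B-C(d=10), C-D(d=4), D-E(d=5)
numerator = 20 * 200 * 250 * 20 * 250 = 5000000000
denominator = 2 * 10 * 4 * 5 = 400
card(S) = 5000000000 / 400 = 12500000

12500000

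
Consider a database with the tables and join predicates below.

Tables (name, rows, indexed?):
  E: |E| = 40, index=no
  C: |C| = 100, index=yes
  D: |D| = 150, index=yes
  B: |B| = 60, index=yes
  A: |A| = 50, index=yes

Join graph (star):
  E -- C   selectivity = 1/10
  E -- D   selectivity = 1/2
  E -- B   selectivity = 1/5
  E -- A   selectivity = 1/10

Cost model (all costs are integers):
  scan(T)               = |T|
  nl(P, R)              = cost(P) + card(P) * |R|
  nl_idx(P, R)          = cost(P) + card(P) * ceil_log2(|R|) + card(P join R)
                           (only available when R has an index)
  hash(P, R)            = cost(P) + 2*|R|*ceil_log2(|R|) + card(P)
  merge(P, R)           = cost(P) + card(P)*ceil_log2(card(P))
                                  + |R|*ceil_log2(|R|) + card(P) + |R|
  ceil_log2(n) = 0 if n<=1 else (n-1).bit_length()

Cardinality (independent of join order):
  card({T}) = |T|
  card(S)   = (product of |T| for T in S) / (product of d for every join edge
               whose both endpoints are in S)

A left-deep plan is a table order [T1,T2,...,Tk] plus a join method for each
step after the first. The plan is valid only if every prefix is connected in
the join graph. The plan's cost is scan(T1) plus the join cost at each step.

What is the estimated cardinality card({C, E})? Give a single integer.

400

Tables in S: C(100), E(40)
Edges inside S: E-C(d=10)
numerator = 100 * 40 = 4000
denominator = 10 = 10
card(S) = 4000 / 10 = 400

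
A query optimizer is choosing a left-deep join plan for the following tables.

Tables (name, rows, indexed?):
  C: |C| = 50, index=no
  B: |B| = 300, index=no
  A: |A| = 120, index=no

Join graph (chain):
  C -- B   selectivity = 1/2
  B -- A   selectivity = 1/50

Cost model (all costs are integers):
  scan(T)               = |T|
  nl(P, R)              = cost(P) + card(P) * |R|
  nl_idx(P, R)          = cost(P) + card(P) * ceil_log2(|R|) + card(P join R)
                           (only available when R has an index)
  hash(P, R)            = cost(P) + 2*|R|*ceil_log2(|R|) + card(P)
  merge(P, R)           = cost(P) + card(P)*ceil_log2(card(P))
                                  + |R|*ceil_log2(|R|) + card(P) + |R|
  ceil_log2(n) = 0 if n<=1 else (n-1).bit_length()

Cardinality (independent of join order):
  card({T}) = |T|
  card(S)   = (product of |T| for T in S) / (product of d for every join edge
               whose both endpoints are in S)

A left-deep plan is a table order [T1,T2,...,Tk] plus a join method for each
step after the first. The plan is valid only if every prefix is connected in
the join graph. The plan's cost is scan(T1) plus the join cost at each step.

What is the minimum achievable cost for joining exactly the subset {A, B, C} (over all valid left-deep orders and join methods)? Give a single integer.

Selinger DP over subsets of {A,B,C}:
  {C}: scan cost=50, card=50
  {B}: scan cost=300, card=300
  {A}: scan cost=120, card=120
  {BC}: card=7500; try (C,hash)→1200, (B,merge)→3400, (C,merge)→3650, (B,hash)→5500, (B,nl)→15050, (C,nl)→15300; best=1200 via (C,hash)
  {AB}: card=720; try (A,hash)→2280, (B,merge)→4080, (A,merge)→4260, (B,hash)→5640, (B,nl)→36120, (A,nl)→36300; best=2280 via (A,hash)
  {ABC}: card=18000; try (C,hash)→3600, (A,hash)→10380, (C,merge)→10550, (C,nl)→38280, (A,merge)→107160, (A,nl)→901200; best=3600 via (C,hash)

3600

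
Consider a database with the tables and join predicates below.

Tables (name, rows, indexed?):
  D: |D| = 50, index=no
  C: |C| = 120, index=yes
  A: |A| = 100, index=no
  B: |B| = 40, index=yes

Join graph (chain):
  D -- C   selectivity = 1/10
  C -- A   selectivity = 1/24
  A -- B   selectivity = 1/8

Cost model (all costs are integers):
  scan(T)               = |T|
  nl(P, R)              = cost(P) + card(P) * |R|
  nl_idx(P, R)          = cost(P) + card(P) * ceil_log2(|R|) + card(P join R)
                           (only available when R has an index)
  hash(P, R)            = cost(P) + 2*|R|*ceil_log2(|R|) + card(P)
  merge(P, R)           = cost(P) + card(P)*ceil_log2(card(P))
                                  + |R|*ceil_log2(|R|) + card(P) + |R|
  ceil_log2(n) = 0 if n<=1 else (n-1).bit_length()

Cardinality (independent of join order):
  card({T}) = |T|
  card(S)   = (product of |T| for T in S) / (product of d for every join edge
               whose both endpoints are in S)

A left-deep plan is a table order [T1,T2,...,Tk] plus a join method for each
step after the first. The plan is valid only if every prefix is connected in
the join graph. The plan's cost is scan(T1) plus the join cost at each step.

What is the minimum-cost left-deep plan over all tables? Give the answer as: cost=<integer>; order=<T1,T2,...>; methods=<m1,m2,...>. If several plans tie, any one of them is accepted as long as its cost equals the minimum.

cost=5380; order=A,C,B,D; methods=nl_idx,hash,hash

Selinger DP (subsets sized 1..n):
  {D}: scan cost=50, card=50
  {C}: scan cost=120, card=120
  {A}: scan cost=100, card=100
  {B}: scan cost=40, card=40
  {CD}: card=600; try (D,hash)→840, (C,nl_idx)→1000, (C,merge)→1360, (D,merge)→1430, (C,hash)→1780, (C,nl)→6050 …(+1); best=840 via (D,hash)
  {AC}: card=500; try (C,nl_idx)→1300, (A,hash)→1640, (C,merge)→1860, (C,hash)→1880, (A,merge)→1880, (C,nl)→12100 …(+1); best=1300 via (C,nl_idx)
  {AB}: card=500; try (B,hash)→680, (A,merge)→1120, (B,merge)→1180, (B,nl_idx)→1200, (A,hash)→1480, (A,nl)→4040 …(+1); best=680 via (B,hash)
  {ACD}: card=2500; try (D,hash)→2400, (A,hash)→2840, (D,merge)→6650, (A,merge)→8240, (D,nl)→26300, (A,nl)→60840; best=2400 via (D,hash)
  {ABC}: card=2500; try (B,hash)→2280, (C,hash)→2860, (B,merge)→6580, (C,merge)→6640, (C,nl_idx)→6680, (B,nl_idx)→6800 …(+2); best=2280 via (B,hash)
  {ABCD}: card=12500; try (D,hash)→5380, (B,hash)→5380, (B,nl_idx)→29900, (D,merge)→35130, (B,merge)→35180, (B,nl)→102400 …(+1); best=5380 via (D,hash)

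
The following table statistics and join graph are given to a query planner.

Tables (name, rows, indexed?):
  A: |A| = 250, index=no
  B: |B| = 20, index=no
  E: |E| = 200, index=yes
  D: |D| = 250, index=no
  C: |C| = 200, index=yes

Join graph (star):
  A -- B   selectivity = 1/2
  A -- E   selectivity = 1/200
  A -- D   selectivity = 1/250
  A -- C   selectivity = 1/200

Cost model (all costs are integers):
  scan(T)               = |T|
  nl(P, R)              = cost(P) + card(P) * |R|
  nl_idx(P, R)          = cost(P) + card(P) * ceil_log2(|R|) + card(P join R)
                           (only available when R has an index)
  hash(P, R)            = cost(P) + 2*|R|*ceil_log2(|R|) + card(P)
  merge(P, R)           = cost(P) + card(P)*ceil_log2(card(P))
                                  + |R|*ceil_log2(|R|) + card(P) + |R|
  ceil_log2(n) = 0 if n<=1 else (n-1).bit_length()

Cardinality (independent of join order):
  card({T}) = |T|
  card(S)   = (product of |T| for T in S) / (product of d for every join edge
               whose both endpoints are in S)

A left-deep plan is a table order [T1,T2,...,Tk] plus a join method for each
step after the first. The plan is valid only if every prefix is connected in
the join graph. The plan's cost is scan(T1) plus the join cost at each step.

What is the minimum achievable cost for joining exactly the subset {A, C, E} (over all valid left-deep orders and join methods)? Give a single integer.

Selinger DP over subsets of {A,C,E}:
  {A}: scan cost=250, card=250
  {E}: scan cost=200, card=200
  {C}: scan cost=200, card=200
  {AE}: card=250; try (E,nl_idx)→2500, (E,hash)→3700, (A,merge)→4250, (E,merge)→4300, (A,hash)→4400, (A,nl)→50200 …(+1); best=2500 via (E,nl_idx)
  {AC}: card=250; try (C,nl_idx)→2500, (C,hash)→3700, (A,merge)→4250, (C,merge)→4300, (A,hash)→4400, (A,nl)→50200 …(+1); best=2500 via (C,nl_idx)
  {ACE}: card=250; try (E,nl_idx)→4750, (C,nl_idx)→4750, (E,hash)→5950, (C,hash)→5950, (E,merge)→6550, (C,merge)→6550 …(+2); best=4750 via (E,nl_idx)

4750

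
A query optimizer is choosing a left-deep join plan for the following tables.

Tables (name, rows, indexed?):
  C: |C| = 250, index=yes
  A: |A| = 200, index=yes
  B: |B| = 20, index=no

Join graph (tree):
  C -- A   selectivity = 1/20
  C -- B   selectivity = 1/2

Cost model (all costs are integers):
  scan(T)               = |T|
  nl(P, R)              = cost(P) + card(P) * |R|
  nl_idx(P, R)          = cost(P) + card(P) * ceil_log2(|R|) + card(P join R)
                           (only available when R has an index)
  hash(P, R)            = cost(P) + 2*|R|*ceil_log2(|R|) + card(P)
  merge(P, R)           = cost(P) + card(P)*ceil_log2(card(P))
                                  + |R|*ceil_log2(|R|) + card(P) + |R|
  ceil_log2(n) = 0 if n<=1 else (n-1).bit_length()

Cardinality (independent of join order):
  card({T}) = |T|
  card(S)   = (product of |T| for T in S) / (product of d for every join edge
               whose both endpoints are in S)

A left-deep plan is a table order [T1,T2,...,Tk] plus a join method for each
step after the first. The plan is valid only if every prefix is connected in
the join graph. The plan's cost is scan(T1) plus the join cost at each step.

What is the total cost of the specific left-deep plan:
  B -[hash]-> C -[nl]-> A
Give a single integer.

504040

step 1: scan B: cost=20, card=20
step 2: join C via hash
    card(P join C) = 20*250/(2) = 2500
    cost = 20 + 2*250*8 + 20 = 4040
step 3: join A via nl
    card(P join A) = 2500*200/(20) = 25000
    cost = 4040 + 2500*200 = 504040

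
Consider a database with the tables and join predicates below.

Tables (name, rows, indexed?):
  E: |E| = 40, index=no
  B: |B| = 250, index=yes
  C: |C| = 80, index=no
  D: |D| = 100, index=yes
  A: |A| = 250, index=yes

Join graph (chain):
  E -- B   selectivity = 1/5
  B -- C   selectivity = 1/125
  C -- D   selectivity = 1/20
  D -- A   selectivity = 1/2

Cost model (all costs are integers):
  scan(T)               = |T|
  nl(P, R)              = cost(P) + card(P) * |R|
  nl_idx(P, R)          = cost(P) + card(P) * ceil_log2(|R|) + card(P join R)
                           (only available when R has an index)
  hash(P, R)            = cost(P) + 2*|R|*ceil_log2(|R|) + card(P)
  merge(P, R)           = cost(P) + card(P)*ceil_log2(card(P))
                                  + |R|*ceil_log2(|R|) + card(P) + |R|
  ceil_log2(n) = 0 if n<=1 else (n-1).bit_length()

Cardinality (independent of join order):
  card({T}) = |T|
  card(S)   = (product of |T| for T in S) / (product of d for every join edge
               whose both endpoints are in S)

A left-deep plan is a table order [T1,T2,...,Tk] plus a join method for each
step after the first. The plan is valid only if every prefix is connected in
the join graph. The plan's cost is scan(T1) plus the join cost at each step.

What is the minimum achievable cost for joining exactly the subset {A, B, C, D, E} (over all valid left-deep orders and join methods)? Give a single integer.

14120

Selinger DP over subsets of {A,B,C,D,E}:
  {E}: scan cost=40, card=40
  {B}: scan cost=250, card=250
  {C}: scan cost=80, card=80
  {D}: scan cost=100, card=100
  {A}: scan cost=250, card=250
  {BE}: card=2000; try (E,hash)→980, (B,nl_idx)→2360, (B,merge)→2570, (E,merge)→2780, (B,hash)→4080, (B,nl)→10040 …(+1); best=980 via (E,hash)
  {BC}: card=160; try (B,nl_idx)→880, (C,hash)→1620, (B,merge)→2970, (C,merge)→3140, (B,hash)→4160, (B,nl)→20080 …(+1); best=880 via (B,nl_idx)
  {CD}: card=400; try (D,nl_idx)→1040, (C,hash)→1320, (D,merge)→1520, (C,merge)→1540, (D,hash)→1560, (D,nl)→8080 …(+1); best=1040 via (D,nl_idx)
  {AD}: card=12500; try (D,hash)→1900, (A,merge)→3150, (D,merge)→3300, (A,hash)→4200, (A,nl_idx)→13400, (D,nl_idx)→14500 …(+2); best=1900 via (D,hash)
  {BCE}: card=1280; try (E,hash)→1520, (E,merge)→2600, (C,hash)→4100, (E,nl)→7280, (C,merge)→25620, (C,nl)→160980; best=1520 via (E,hash)
  {BCD}: card=800; try (D,hash)→2440, (D,nl_idx)→2800, (D,merge)→3120, (B,nl_idx)→5040, (B,hash)→5440, (B,merge)→7290 …(+2); best=2440 via (D,hash)
  {ACD}: card=50000; try (A,hash)→5440, (A,merge)→7290, (C,hash)→15520, (A,nl_idx)→54240, (A,nl)→101040, (C,merge)→190040 …(+1); best=5440 via (A,hash)
  {BCDE}: card=6400; try (E,hash)→3720, (D,hash)→4200, (E,merge)→11520, (D,nl_idx)→16880, (D,merge)→17680, (E,nl)→34440 …(+1); best=3720 via (E,hash)
  {ABCD}: card=100000; try (A,hash)→7240, (A,merge)→13490, (B,hash)→59440, (A,nl_idx)→108840, (A,nl)→202440, (B,nl_idx)→505440 …(+2); best=7240 via (A,hash)
  {ABCDE}: card=800000; try (A,hash)→14120, (A,merge)→95570, (E,hash)→107720, (A,nl_idx)→854920, (A,nl)→1603720, (E,merge)→1807520 …(+1); best=14120 via (A,hash)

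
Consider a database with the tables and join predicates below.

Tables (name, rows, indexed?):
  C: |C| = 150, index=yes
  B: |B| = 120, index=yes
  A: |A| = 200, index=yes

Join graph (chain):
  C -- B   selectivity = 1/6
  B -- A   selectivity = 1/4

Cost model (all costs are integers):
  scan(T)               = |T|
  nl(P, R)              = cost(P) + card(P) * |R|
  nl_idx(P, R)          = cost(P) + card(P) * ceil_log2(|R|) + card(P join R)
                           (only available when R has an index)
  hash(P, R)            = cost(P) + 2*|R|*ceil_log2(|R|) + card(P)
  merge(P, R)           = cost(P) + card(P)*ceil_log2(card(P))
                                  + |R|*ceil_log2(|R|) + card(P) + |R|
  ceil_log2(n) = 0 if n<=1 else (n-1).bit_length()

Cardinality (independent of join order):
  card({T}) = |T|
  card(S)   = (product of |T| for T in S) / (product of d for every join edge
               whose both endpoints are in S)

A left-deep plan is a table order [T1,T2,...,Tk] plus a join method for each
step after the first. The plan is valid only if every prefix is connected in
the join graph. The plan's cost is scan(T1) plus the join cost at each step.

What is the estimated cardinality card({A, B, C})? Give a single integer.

Tables in S: A(200), B(120), C(150)
Edges inside S: C-B(d=6), B-A(d=4)
numerator = 200 * 120 * 150 = 3600000
denominator = 6 * 4 = 24
card(S) = 3600000 / 24 = 150000

150000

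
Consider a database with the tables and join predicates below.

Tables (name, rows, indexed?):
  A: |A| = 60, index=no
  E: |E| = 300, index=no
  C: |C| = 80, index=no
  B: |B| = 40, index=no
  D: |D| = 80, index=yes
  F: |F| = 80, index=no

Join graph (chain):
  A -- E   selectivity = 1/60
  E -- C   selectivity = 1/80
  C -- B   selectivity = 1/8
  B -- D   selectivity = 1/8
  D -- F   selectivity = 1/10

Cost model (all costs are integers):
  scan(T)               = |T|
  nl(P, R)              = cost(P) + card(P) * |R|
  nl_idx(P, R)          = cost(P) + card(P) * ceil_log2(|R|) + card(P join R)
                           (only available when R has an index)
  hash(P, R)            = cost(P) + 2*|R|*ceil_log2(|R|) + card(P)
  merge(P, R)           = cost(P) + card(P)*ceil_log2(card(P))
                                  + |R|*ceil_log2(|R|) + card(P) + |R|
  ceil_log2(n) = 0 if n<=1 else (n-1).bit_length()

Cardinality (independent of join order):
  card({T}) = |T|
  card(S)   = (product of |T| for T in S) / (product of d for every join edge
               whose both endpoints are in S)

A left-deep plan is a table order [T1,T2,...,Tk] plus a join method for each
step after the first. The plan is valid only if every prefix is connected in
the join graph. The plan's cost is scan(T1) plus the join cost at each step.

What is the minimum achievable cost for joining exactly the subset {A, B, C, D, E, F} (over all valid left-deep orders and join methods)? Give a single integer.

Selinger DP over subsets of {A,B,C,D,E,F}:
  {A}: scan cost=60, card=60
  {E}: scan cost=300, card=300
  {C}: scan cost=80, card=80
  {B}: scan cost=40, card=40
  {D}: scan cost=80, card=80
  {F}: scan cost=80, card=80
  {AE}: card=300; try (A,hash)→1320, (E,merge)→3480, (A,merge)→3720, (E,hash)→5520, (E,nl)→18060, (A,nl)→18300; best=1320 via (A,hash)
  {CE}: card=300; try (C,hash)→1720, (E,merge)→3720, (C,merge)→3940, (E,hash)→5560, (E,nl)→24080, (C,nl)→24300; best=1720 via (C,hash)
  {BC}: card=400; try (B,hash)→640, (C,merge)→960, (B,merge)→1000, (C,hash)→1200, (C,nl)→3240, (B,nl)→3280; best=640 via (B,hash)
  {BD}: card=400; try (B,hash)→640, (D,nl_idx)→720, (D,merge)→960, (B,merge)→1000, (D,hash)→1200, (D,nl)→3240 …(+1); best=640 via (B,hash)
  {DF}: card=640; try (F,hash)→1280, (D,hash)→1280, (D,nl_idx)→1280, (F,merge)→1360, (D,merge)→1360, (F,nl)→6480 …(+1); best=1280 via (F,hash)
  {ACE}: card=300; try (C,hash)→2740, (A,hash)→2740, (C,merge)→4960, (A,merge)→5140, (A,nl)→19720, (C,nl)→25320; best=2740 via (C,hash)
  {BCE}: card=1500; try (B,hash)→2500, (B,merge)→5000, (E,hash)→6440, (E,merge)→7640, (B,nl)→13720, (E,nl)→120640; best=2500 via (B,hash)
  {BCD}: card=4000; try (D,hash)→2160, (C,hash)→2160, (D,merge)→5280, (C,merge)→5280, (D,nl_idx)→7440, (D,nl)→32640 …(+1); best=2160 via (D,hash)
  {BDF}: card=3200; try (F,hash)→2160, (B,hash)→2400, (F,merge)→5280, (B,merge)→8600, (B,nl)→26880, (F,nl)→32640; best=2160 via (F,hash)
  {ABCE}: card=1500; try (B,hash)→3520, (A,hash)→4720, (B,merge)→6020, (B,nl)→14740, (A,merge)→20920, (A,nl)→92500; best=3520 via (B,hash)
  {BCDE}: card=15000; try (D,hash)→5120, (E,hash)→11560, (D,merge)→21140, (D,nl_idx)→28000, (E,merge)→57160, (D,nl)→122500 …(+1); best=5120 via (D,hash)
  {BCDF}: card=32000; try (C,hash)→6480, (F,hash)→7280, (C,merge)→44400, (F,merge)→54800, (C,nl)→258160, (F,nl)→322160; best=6480 via (C,hash)
  {ABCDE}: card=15000; try (D,hash)→6140, (A,hash)→20840, (D,merge)→22160, (D,nl_idx)→29020, (D,nl)→123520, (A,merge)→230540 …(+1); best=6140 via (D,hash)
  {BCDEF}: card=120000; try (F,hash)→21240, (E,hash)→43880, (F,merge)→230760, (E,merge)→521480, (F,nl)→1205120, (E,nl)→9606480; best=21240 via (F,hash)
  {ABCDEF}: card=120000; try (F,hash)→22260, (A,hash)→141960, (F,merge)→231780, (F,nl)→1206140, (A,merge)→2181660, (A,nl)→7221240; best=22260 via (F,hash)

22260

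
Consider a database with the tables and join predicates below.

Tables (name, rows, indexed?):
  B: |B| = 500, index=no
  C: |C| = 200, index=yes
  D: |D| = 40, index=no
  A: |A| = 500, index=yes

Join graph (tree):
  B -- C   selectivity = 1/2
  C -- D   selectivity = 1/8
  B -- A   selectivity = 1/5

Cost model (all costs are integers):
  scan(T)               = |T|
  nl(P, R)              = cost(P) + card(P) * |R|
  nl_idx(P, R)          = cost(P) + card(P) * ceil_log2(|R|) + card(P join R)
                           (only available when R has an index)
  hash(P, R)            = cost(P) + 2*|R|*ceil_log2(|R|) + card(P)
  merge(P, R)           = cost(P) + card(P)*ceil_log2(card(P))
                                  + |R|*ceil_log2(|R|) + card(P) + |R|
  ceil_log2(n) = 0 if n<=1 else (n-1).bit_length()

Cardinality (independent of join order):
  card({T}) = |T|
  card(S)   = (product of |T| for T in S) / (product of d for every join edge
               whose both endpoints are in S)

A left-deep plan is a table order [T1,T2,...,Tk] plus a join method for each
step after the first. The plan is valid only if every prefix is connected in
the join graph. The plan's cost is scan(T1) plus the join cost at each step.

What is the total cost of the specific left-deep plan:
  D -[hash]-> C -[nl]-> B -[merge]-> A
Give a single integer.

5258280

step 1: scan D: cost=40, card=40
step 2: join C via hash
    card(P join C) = 40*200/(8) = 1000
    cost = 40 + 2*200*8 + 40 = 3280
step 3: join B via nl
    card(P join B) = 1000*500/(2) = 250000
    cost = 3280 + 1000*500 = 503280
step 4: join A via merge
    card(P join A) = 250000*500/(5) = 25000000
    cost = 503280 + 250000*18 + 500*9 + 250000 + 500 = 5258280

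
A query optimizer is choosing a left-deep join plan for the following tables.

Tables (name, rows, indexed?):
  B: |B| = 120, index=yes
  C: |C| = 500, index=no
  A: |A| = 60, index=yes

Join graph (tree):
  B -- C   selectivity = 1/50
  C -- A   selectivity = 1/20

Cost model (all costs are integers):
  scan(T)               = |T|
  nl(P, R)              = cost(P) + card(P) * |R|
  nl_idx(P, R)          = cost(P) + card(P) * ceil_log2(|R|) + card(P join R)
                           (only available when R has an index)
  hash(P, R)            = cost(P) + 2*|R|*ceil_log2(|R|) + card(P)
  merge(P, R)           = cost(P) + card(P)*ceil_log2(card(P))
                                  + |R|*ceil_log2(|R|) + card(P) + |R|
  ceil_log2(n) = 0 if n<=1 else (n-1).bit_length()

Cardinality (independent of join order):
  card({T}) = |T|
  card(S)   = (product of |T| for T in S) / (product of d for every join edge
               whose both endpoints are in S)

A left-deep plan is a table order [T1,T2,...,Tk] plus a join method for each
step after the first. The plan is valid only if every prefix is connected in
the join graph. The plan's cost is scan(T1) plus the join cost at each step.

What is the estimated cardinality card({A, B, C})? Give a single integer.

3600

Tables in S: A(60), B(120), C(500)
Edges inside S: B-C(d=50), C-A(d=20)
numerator = 60 * 120 * 500 = 3600000
denominator = 50 * 20 = 1000
card(S) = 3600000 / 1000 = 3600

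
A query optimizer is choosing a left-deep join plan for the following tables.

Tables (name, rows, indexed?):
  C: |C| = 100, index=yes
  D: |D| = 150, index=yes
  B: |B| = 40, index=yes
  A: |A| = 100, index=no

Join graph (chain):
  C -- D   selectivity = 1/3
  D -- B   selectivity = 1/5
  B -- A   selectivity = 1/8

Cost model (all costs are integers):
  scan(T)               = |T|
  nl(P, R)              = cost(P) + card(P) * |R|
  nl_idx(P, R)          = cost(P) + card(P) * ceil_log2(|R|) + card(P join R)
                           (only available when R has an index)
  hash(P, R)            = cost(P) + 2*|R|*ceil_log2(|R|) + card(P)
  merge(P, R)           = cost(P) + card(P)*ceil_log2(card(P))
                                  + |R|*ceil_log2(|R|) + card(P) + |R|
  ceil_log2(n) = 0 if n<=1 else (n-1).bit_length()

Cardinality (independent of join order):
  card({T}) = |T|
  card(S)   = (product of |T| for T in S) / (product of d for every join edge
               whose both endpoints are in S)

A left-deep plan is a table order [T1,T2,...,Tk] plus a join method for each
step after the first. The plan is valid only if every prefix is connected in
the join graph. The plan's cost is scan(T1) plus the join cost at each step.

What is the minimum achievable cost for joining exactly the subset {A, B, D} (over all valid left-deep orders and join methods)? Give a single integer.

3380

Selinger DP over subsets of {A,B,D}:
  {D}: scan cost=150, card=150
  {B}: scan cost=40, card=40
  {A}: scan cost=100, card=100
  {BD}: card=1200; try (B,hash)→780, (D,nl_idx)→1560, (D,merge)→1670, (B,merge)→1780, (B,nl_idx)→2250, (D,hash)→2480 …(+2); best=780 via (B,hash)
  {AB}: card=500; try (B,hash)→680, (A,merge)→1120, (B,merge)→1180, (B,nl_idx)→1200, (A,hash)→1480, (A,nl)→4040 …(+1); best=680 via (B,hash)
  {ABD}: card=15000; try (A,hash)→3380, (D,hash)→3580, (D,merge)→7030, (A,merge)→15980, (D,nl_idx)→19680, (D,nl)→75680 …(+1); best=3380 via (A,hash)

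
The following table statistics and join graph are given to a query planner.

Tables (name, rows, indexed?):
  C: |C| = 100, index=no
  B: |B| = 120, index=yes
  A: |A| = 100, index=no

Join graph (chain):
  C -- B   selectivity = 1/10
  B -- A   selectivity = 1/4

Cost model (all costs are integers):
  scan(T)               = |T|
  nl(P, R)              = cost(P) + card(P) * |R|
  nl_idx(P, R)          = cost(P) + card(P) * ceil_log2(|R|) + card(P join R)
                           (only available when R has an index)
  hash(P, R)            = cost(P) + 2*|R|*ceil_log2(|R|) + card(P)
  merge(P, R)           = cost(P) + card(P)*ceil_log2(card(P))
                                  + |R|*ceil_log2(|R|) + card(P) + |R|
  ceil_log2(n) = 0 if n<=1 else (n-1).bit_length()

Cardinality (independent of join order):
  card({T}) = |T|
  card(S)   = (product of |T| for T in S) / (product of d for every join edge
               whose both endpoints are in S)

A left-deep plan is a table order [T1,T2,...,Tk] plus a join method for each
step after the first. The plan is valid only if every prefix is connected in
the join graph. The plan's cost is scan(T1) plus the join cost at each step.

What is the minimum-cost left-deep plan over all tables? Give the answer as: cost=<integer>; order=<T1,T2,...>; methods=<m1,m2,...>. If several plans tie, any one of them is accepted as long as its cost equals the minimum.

cost=4240; order=B,C,A; methods=hash,hash

Selinger DP (subsets sized 1..n):
  {C}: scan cost=100, card=100
  {B}: scan cost=120, card=120
  {A}: scan cost=100, card=100
  {BC}: card=1200; try (C,hash)→1640, (B,merge)→1860, (C,merge)→1880, (B,hash)→1880, (B,nl_idx)→2000, (B,nl)→12100 …(+1); best=1640 via (C,hash)
  {AB}: card=3000; try (A,hash)→1640, (B,merge)→1860, (B,hash)→1880, (A,merge)→1880, (B,nl_idx)→3800, (B,nl)→12100 …(+1); best=1640 via (A,hash)
  {ABC}: card=30000; try (A,hash)→4240, (C,hash)→6040, (A,merge)→16840, (C,merge)→41440, (A,nl)→121640, (C,nl)→301640; best=4240 via (A,hash)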